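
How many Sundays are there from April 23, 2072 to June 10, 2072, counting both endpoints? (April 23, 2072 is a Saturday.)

7

April 23, 2072 is a Saturday; the first Sunday on or after it is April 24, 2072 (1 day later).
From April 24, 2072 to June 10, 2072: 6 + 31 + 10 = 47 days (rest of April, May, June).
47 ÷ 7 = 6 full weeks with remainder 5, so 6 more Sundays after the first → 7.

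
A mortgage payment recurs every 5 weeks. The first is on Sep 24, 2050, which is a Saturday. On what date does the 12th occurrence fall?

The 12th occurrence is 11 intervals after the first: 11 × 35 = 385 days after Sep 24, 2050.
Sep has 30 days — 6 days to the end of Sep leaves 379.
Oct has 31 days (348 left).
Nov has 30 days (318 left).
Dec has 31 days (287 left).
Jan has 31 days (256 left).
Feb has 28 days (228 left).
Mar has 31 days (197 left).
Apr has 30 days (167 left).
May has 31 days (136 left).
Jun has 30 days (106 left).
Jul has 31 days (75 left).
Aug has 31 days (44 left).
Sep has 30 days (14 left).
14 days into Oct → Oct 14, 2051.

Oct 14, 2051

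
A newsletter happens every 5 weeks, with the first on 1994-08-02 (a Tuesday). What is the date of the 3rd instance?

1994-10-11

The 3rd occurrence is 2 intervals after the first: 2 × 35 = 70 days after 1994-08-02.
August has 31 days — 29 days to the end of August leaves 41.
September has 30 days (11 left).
11 days into October → 1994-10-11.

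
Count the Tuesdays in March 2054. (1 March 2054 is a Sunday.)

1 March 2054 is a Sunday; the first Tuesday on or after it is 3 March 2054 (2 days later).
From 3 March 2054 to 31 March 2054 is 31 − 3 = 28 days.
28 ÷ 7 = 4 full weeks with remainder 0, so 4 more Tuesdays after the first → 5.

5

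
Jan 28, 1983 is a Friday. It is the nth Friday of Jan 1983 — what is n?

4th

Day 28 falls in week ⌈28/7⌉ of the month.
Days 1–7 hold the 1st Friday, 8–14 the 2nd, 15–21 the 3rd, 22–28 the 4th, 29–31 the 5th.
28 is in the range for the 4th.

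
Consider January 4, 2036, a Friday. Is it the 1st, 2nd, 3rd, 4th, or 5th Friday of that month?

1st

Day 4 falls in week ⌈4/7⌉ of the month.
Days 1–7 hold the 1st Friday, 8–14 the 2nd, 15–21 the 3rd, 22–28 the 4th, 29–31 the 5th.
4 is in the range for the 1st.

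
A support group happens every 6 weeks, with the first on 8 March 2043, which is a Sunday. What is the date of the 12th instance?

The 12th occurrence is 11 intervals after the first: 11 × 42 = 462 days after 8 March 2043.
March has 31 days — 23 days to the end of March leaves 439.
From end of March to end of 2043 is 275 days (164 left).
January has 31 days (133 left).
February has 29 days (104 left).
March has 31 days (73 left).
April has 30 days (43 left).
May has 31 days (12 left).
12 days into June → 12 June 2044.

12 June 2044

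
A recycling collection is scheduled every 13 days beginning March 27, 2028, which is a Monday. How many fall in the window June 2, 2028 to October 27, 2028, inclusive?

Occurrences land 13·i days after March 27, 2028 for i = 0, 1, 2, …
June 2, 2028 is 67 days after the start; 67 ÷ 13 = 5 remainder 2; since the remainder is 2, round up to i = 6. First occurrence in the window: #7 on June 13, 2028 (6×13 = 78 days in).
October 27, 2028 is 214 days after the start; 214 ÷ 13 = 16 remainder 6. Last occurrence in the window: #17 on October 21, 2028.
Occurrences #7 through #17: 11 in total.

11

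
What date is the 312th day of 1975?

Nov 8, 1975

Jan has 31 days (312 − 31 = 281 remain).
Feb has 28 days (281 − 28 = 253 remain).
Mar has 31 days (253 − 31 = 222 remain).
Apr has 30 days (222 − 30 = 192 remain).
May has 31 days (192 − 31 = 161 remain).
Jun has 30 days (161 − 30 = 131 remain).
Jul has 31 days (131 − 31 = 100 remain).
Aug has 31 days (100 − 31 = 69 remain).
Sep has 30 days (69 − 30 = 39 remain).
Oct has 31 days (39 − 31 = 8 remain).
8 into Nov → Nov 8.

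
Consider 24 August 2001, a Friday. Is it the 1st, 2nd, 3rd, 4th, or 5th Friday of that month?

Day 24 falls in week ⌈24/7⌉ of the month.
Days 1–7 hold the 1st Friday, 8–14 the 2nd, 15–21 the 3rd, 22–28 the 4th, 29–31 the 5th.
24 is in the range for the 4th.

4th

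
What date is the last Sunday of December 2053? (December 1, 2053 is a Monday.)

2053-12-28

December 2053 begins on a Monday, so the first Sunday is December 7 (6 days later).
December 2053 has 31 days. Adding weeks: 7, 14, 21, 28 — the last one ≤ 31 is the 28th.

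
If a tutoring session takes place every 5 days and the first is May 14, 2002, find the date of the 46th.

The 46th occurrence is 45 intervals after the first: 45 × 5 = 225 days after May 14, 2002.
May has 31 days — 17 days to the end of May leaves 208.
Jun has 30 days (178 left).
Jul has 31 days (147 left).
Aug has 31 days (116 left).
Sep has 30 days (86 left).
Oct has 31 days (55 left).
Nov has 30 days (25 left).
25 days into Dec → Dec 25, 2002.

Dec 25, 2002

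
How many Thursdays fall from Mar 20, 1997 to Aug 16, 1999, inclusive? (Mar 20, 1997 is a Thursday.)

126

Mar 20, 1997 is a Thursday; the first Thursday on or after it is Mar 20, 1997.
From Mar 20, 1997 to Aug 16, 1999: 286 + 365 + 228 = 879 days (rest of 1997, 1998, to Aug 16, 1999 in 1999).
879 ÷ 7 = 125 full weeks with remainder 4, so 125 more Thursdays after the first → 126.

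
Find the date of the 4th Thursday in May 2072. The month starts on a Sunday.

May 2072 begins on a Sunday, so the first Thursday is May 5 (4 days later).
The 4th Thursday is 3 weeks later: 5 + 21 = 26.

May 26, 2072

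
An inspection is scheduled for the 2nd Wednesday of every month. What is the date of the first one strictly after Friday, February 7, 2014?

February 12, 2014

February 2014 starts on a Saturday; its first Wednesday is the 5th, so the 2nd Wednesday is the 12th — February 12, 2014.
February 12, 2014 is after February 7, 2014, so that is the next one.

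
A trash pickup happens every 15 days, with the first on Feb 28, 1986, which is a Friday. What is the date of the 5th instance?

Apr 29, 1986

The 5th occurrence is 4 intervals after the first: 4 × 15 = 60 days after Feb 28, 1986.
Feb has 28 days — 0 days to the end of Feb leaves 60.
Mar has 31 days (29 left).
29 days into Apr → Apr 29, 1986.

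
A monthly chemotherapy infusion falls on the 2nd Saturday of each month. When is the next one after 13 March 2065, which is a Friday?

14 March 2065

March 2065 starts on a Sunday; its first Saturday is the 7th, so the 2nd Saturday is the 14th — 14 March 2065.
14 March 2065 is after 13 March 2065, so that is the next one.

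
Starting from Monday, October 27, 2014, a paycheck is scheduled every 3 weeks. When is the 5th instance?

January 19, 2015

The 5th occurrence is 4 intervals after the first: 4 × 21 = 84 days after October 27, 2014.
October has 31 days — 4 days to the end of October leaves 80.
November has 30 days (50 left).
December has 31 days (19 left).
19 days into January → January 19, 2015.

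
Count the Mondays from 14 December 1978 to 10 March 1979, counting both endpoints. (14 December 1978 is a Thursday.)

14 December 1978 is a Thursday; the first Monday on or after it is 18 December 1978 (4 days later).
From 18 December 1978 to 10 March 1979: 13 + 31 + 28 + 10 = 82 days (rest of December, January, February, March).
82 ÷ 7 = 11 full weeks with remainder 5, so 11 more Mondays after the first → 12.

12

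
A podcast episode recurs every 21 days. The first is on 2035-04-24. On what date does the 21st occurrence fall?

The 21st occurrence is 20 intervals after the first: 20 × 21 = 420 days after 2035-04-24.
April has 30 days — 6 days to the end of April leaves 414.
From end of April to end of 2035 is 245 days (169 left).
January has 31 days (138 left).
February has 29 days (109 left).
March has 31 days (78 left).
April has 30 days (48 left).
May has 31 days (17 left).
17 days into June → 2036-06-17.

2036-06-17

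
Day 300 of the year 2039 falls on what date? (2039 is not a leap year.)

January has 31 days (300 − 31 = 269 remain).
February has 28 days (269 − 28 = 241 remain).
March has 31 days (241 − 31 = 210 remain).
April has 30 days (210 − 30 = 180 remain).
May has 31 days (180 − 31 = 149 remain).
June has 30 days (149 − 30 = 119 remain).
July has 31 days (119 − 31 = 88 remain).
August has 31 days (88 − 31 = 57 remain).
September has 30 days (57 − 30 = 27 remain).
27 into October → October 27.

October 27, 2039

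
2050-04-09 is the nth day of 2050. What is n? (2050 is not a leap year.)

99

Days in months before April: 31 + 28 + 31 = 90.
Plus 9 days into April → day 99.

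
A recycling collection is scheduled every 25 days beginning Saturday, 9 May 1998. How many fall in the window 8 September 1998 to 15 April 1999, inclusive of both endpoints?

9

Occurrences land 25·i days after 9 May 1998 for i = 0, 1, 2, …
8 September 1998 is 122 days after the start; 122 ÷ 25 = 4 remainder 22; since the remainder is 22, round up to i = 5. First occurrence in the window: #6 on 11 September 1998 (5×25 = 125 days in).
15 April 1999 is 341 days after the start; 341 ÷ 25 = 13 remainder 16. Last occurrence in the window: #14 on 30 March 1999.
Occurrences #6 through #14: 9 in total.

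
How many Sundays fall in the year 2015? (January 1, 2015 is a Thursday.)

52

January 1, 2015 is a Thursday; the first Sunday on or after it is January 4, 2015 (3 days later).
From January 4, 2015 to December 31, 2015: 27 + 28 + 31 + 30 + 31 + 30 + 31 + 31 + 30 + 31 + 30 + 31 = 361 days (rest of January, February, March, April, May, June, July, August, September, October, November, December).
361 ÷ 7 = 51 full weeks with remainder 4, so 51 more Sundays after the first → 52.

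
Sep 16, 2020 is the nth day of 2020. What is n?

Days in months before Sep: 31 + 29 + 31 + 30 + 31 + 30 + 31 + 31 = 244.
Plus 16 days into Sep → day 260.

260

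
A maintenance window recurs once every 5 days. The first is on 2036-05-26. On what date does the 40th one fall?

The 40th occurrence is 39 intervals after the first: 39 × 5 = 195 days after 2036-05-26.
May has 31 days — 5 days to the end of May leaves 190.
June has 30 days (160 left).
July has 31 days (129 left).
August has 31 days (98 left).
September has 30 days (68 left).
October has 31 days (37 left).
November has 30 days (7 left).
7 days into December → 2036-12-07.

2036-12-07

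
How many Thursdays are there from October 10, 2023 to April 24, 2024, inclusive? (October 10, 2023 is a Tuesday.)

28

October 10, 2023 is a Tuesday; the first Thursday on or after it is October 12, 2023 (2 days later).
From October 12, 2023 to April 24, 2024: 19 + 30 + 31 + 31 + 29 + 31 + 24 = 195 days (rest of October, November, December, January, February, March, April).
195 ÷ 7 = 27 full weeks with remainder 6, so 27 more Thursdays after the first → 28.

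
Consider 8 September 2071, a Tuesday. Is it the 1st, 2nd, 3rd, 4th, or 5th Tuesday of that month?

Day 8 falls in week ⌈8/7⌉ of the month.
Days 1–7 hold the 1st Tuesday, 8–14 the 2nd, 15–21 the 3rd, 22–28 the 4th, 29–31 the 5th.
8 is in the range for the 2nd.

2nd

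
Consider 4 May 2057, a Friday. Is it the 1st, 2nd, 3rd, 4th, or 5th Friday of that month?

1st

Day 4 falls in week ⌈4/7⌉ of the month.
Days 1–7 hold the 1st Friday, 8–14 the 2nd, 15–21 the 3rd, 22–28 the 4th, 29–31 the 5th.
4 is in the range for the 1st.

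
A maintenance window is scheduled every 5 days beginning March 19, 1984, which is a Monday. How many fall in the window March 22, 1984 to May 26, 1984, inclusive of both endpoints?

Occurrences land 5·i days after March 19, 1984 for i = 0, 1, 2, …
March 22, 1984 is 3 days after the start; 3 ÷ 5 = 0 remainder 3; since the remainder is 3, round up to i = 1. First occurrence in the window: #2 on March 24, 1984 (1×5 = 5 days in).
May 26, 1984 is 68 days after the start; 68 ÷ 5 = 13 remainder 3. Last occurrence in the window: #14 on May 23, 1984.
Occurrences #2 through #14: 13 in total.

13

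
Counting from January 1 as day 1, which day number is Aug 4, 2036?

Days in months before Aug: 31 + 29 + 31 + 30 + 31 + 30 + 31 = 213.
Plus 4 days into Aug → day 217.

217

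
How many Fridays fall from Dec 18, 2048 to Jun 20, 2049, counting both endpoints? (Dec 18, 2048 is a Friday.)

27

Dec 18, 2048 is a Friday; the first Friday on or after it is Dec 18, 2048.
From Dec 18, 2048 to Jun 20, 2049: 13 + 31 + 28 + 31 + 30 + 31 + 20 = 184 days (rest of Dec, Jan, Feb, Mar, Apr, May, Jun).
184 ÷ 7 = 26 full weeks with remainder 2, so 26 more Fridays after the first → 27.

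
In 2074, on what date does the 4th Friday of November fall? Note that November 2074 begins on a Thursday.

November 2074 begins on a Thursday, so the first Friday is November 2 (1 day later).
The 4th Friday is 3 weeks later: 2 + 21 = 23.

2074-11-23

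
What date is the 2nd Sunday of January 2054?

January 2054 begins on a Thursday, so the first Sunday is January 4 (3 days later).
The 2nd Sunday is 1 weeks later: 4 + 7 = 11.

2054-01-11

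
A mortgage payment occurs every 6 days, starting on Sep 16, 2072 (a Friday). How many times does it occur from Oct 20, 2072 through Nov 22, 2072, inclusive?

6

Occurrences land 6·i days after Sep 16, 2072 for i = 0, 1, 2, …
Oct 20, 2072 is 34 days after the start; 34 ÷ 6 = 5 remainder 4; since the remainder is 4, round up to i = 6. First occurrence in the window: #7 on Oct 22, 2072 (6×6 = 36 days in).
Nov 22, 2072 is 67 days after the start; 67 ÷ 6 = 11 remainder 1. Last occurrence in the window: #12 on Nov 21, 2072.
Occurrences #7 through #12: 6 in total.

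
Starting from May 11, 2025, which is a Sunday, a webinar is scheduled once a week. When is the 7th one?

The 7th occurrence is 6 intervals after the first: 6 × 7 = 42 days after May 11, 2025.
May has 31 days — 20 days to the end of May leaves 22.
22 days into Jun → Jun 22, 2025.

Jun 22, 2025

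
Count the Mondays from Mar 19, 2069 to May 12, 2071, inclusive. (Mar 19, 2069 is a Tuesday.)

Mar 19, 2069 is a Tuesday; the first Monday on or after it is Mar 25, 2069 (6 days later).
From Mar 25, 2069 to May 12, 2071: 281 + 365 + 132 = 778 days (rest of 2069, 2070, to May 12, 2071 in 2071).
778 ÷ 7 = 111 full weeks with remainder 1, so 111 more Mondays after the first → 112.

112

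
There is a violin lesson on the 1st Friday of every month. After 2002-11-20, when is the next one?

2002-12-06

November 2002 starts on a Friday, so its 1st Friday is 2002-11-01.
That is not after 2002-11-20, so look at December 2002.
December 2002 starts on a Sunday, so its 1st Friday is 2002-12-06 (5 days in).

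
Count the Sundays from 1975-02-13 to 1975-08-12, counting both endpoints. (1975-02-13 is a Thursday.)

1975-02-13 is a Thursday; the first Sunday on or after it is 1975-02-16 (3 days later).
From 1975-02-16 to 1975-08-12: 12 + 31 + 30 + 31 + 30 + 31 + 12 = 177 days (rest of February, March, April, May, June, July, August).
177 ÷ 7 = 25 full weeks with remainder 2, so 25 more Sundays after the first → 26.

26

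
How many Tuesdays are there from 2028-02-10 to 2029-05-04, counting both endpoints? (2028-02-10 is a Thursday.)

64

2028-02-10 is a Thursday; the first Tuesday on or after it is 2028-02-15 (5 days later).
From 2028-02-15 to 2029-05-04: 320 + 124 = 444 days (rest of 2028, to 2029-05-04 in 2029).
444 ÷ 7 = 63 full weeks with remainder 3, so 63 more Tuesdays after the first → 64.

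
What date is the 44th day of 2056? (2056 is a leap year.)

February 13, 2056

January has 31 days (44 − 31 = 13 remain).
13 into February → February 13.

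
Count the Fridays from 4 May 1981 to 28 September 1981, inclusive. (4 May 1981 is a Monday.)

21

4 May 1981 is a Monday; the first Friday on or after it is 8 May 1981 (4 days later).
From 8 May 1981 to 28 September 1981: 23 + 30 + 31 + 31 + 28 = 143 days (rest of May, June, July, August, September).
143 ÷ 7 = 20 full weeks with remainder 3, so 20 more Fridays after the first → 21.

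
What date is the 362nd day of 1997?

28 December 1997

January has 31 days (362 − 31 = 331 remain).
February has 28 days (331 − 28 = 303 remain).
March has 31 days (303 − 31 = 272 remain).
April has 30 days (272 − 30 = 242 remain).
May has 31 days (242 − 31 = 211 remain).
June has 30 days (211 − 30 = 181 remain).
July has 31 days (181 − 31 = 150 remain).
August has 31 days (150 − 31 = 119 remain).
September has 30 days (119 − 30 = 89 remain).
October has 31 days (89 − 31 = 58 remain).
November has 30 days (58 − 30 = 28 remain).
28 into December → December 28.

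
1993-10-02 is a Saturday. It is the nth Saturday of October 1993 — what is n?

Day 2 falls in week ⌈2/7⌉ of the month.
Days 1–7 hold the 1st Saturday, 8–14 the 2nd, 15–21 the 3rd, 22–28 the 4th, 29–31 the 5th.
2 is in the range for the 1st.

1st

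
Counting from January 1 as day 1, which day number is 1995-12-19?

353

Days in months before December: 31 + 28 + 31 + 30 + 31 + 30 + 31 + 31 + 30 + 31 + 30 = 334.
Plus 19 days into December → day 353.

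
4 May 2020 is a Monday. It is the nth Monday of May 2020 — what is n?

Day 4 falls in week ⌈4/7⌉ of the month.
Days 1–7 hold the 1st Monday, 8–14 the 2nd, 15–21 the 3rd, 22–28 the 4th, 29–31 the 5th.
4 is in the range for the 1st.

1st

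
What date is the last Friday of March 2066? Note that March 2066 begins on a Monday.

March 2066 begins on a Monday, so the first Friday is March 5 (4 days later).
March 2066 has 31 days. Adding weeks: 5, 12, 19, 26 — the last one ≤ 31 is the 26th.

26 March 2066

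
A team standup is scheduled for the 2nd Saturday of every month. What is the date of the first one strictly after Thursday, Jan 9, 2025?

Jan 2025 starts on a Wednesday; its first Saturday is the 4th, so the 2nd Saturday is the 11th — Jan 11, 2025.
Jan 11, 2025 is after Jan 9, 2025, so that is the next one.

Jan 11, 2025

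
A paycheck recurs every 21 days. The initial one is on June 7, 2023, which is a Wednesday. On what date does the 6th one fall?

The 6th occurrence is 5 intervals after the first: 5 × 21 = 105 days after June 7, 2023.
June has 30 days — 23 days to the end of June leaves 82.
July has 31 days (51 left).
August has 31 days (20 left).
20 days into September → September 20, 2023.

September 20, 2023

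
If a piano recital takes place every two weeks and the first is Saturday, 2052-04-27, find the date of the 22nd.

2053-02-15

The 22nd occurrence is 21 intervals after the first: 21 × 14 = 294 days after 2052-04-27.
April has 30 days — 3 days to the end of April leaves 291.
May has 31 days (260 left).
June has 30 days (230 left).
July has 31 days (199 left).
August has 31 days (168 left).
September has 30 days (138 left).
October has 31 days (107 left).
November has 30 days (77 left).
December has 31 days (46 left).
January has 31 days (15 left).
15 days into February → 2053-02-15.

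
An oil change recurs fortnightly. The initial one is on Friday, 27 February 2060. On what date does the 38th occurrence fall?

The 38th occurrence is 37 intervals after the first: 37 × 14 = 518 days after 27 February 2060.
February has 29 days — 2 days to the end of February leaves 516.
From end of February to end of 2060 is 306 days (210 left).
January has 31 days (179 left).
February has 28 days (151 left).
March has 31 days (120 left).
April has 30 days (90 left).
May has 31 days (59 left).
June has 30 days (29 left).
29 days into July → 29 July 2061.

29 July 2061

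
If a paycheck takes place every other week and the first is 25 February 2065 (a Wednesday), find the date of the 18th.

21 October 2065

The 18th occurrence is 17 intervals after the first: 17 × 14 = 238 days after 25 February 2065.
February has 28 days — 3 days to the end of February leaves 235.
March has 31 days (204 left).
April has 30 days (174 left).
May has 31 days (143 left).
June has 30 days (113 left).
July has 31 days (82 left).
August has 31 days (51 left).
September has 30 days (21 left).
21 days into October → 21 October 2065.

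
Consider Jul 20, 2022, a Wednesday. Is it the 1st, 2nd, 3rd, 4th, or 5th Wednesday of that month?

Day 20 falls in week ⌈20/7⌉ of the month.
Days 1–7 hold the 1st Wednesday, 8–14 the 2nd, 15–21 the 3rd, 22–28 the 4th, 29–31 the 5th.
20 is in the range for the 3rd.

3rd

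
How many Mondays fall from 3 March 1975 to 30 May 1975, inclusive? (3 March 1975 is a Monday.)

3 March 1975 is a Monday; the first Monday on or after it is 3 March 1975.
From 3 March 1975 to 30 May 1975: 28 + 30 + 30 = 88 days (rest of March, April, May).
88 ÷ 7 = 12 full weeks with remainder 4, so 12 more Mondays after the first → 13.

13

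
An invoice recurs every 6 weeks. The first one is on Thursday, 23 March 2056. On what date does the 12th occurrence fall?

The 12th occurrence is 11 intervals after the first: 11 × 42 = 462 days after 23 March 2056.
March has 31 days — 8 days to the end of March leaves 454.
From end of March to end of 2056 is 275 days (179 left).
January has 31 days (148 left).
February has 28 days (120 left).
March has 31 days (89 left).
April has 30 days (59 left).
May has 31 days (28 left).
28 days into June → 28 June 2057.

28 June 2057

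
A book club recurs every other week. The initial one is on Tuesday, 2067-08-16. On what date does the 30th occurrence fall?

The 30th occurrence is 29 intervals after the first: 29 × 14 = 406 days after 2067-08-16.
August has 31 days — 15 days to the end of August leaves 391.
September has 30 days (361 left).
October has 31 days (330 left).
November has 30 days (300 left).
December has 31 days (269 left).
January has 31 days (238 left).
February has 29 days (209 left).
March has 31 days (178 left).
April has 30 days (148 left).
May has 31 days (117 left).
June has 30 days (87 left).
July has 31 days (56 left).
August has 31 days (25 left).
25 days into September → 2068-09-25.

2068-09-25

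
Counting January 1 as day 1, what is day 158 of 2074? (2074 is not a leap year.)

Jan has 31 days (158 − 31 = 127 remain).
Feb has 28 days (127 − 28 = 99 remain).
Mar has 31 days (99 − 31 = 68 remain).
Apr has 30 days (68 − 30 = 38 remain).
May has 31 days (38 − 31 = 7 remain).
7 into Jun → Jun 7.

Jun 7, 2074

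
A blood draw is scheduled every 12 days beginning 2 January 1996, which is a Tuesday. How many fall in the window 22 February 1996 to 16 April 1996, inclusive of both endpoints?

Occurrences land 12·i days after 2 January 1996 for i = 0, 1, 2, …
22 February 1996 is 51 days after the start; 51 ÷ 12 = 4 remainder 3; since the remainder is 3, round up to i = 5. First occurrence in the window: #6 on 2 March 1996 (5×12 = 60 days in).
16 April 1996 is 105 days after the start; 105 ÷ 12 = 8 remainder 9. Last occurrence in the window: #9 on 7 April 1996.
Occurrences #6 through #9: 4 in total.

4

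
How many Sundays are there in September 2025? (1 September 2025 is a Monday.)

1 September 2025 is a Monday; the first Sunday on or after it is 7 September 2025 (6 days later).
From 7 September 2025 to 30 September 2025 is 30 − 7 = 23 days.
23 ÷ 7 = 3 full weeks with remainder 2, so 3 more Sundays after the first → 4.

4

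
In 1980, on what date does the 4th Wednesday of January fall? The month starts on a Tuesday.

January 1980 begins on a Tuesday, so the first Wednesday is January 2 (1 day later).
The 4th Wednesday is 3 weeks later: 2 + 21 = 23.

January 23, 1980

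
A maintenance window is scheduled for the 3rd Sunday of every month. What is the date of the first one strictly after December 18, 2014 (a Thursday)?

December 21, 2014

December 2014 starts on a Monday; its first Sunday is the 7th, so the 3rd Sunday is the 21st — December 21, 2014.
December 21, 2014 is after December 18, 2014, so that is the next one.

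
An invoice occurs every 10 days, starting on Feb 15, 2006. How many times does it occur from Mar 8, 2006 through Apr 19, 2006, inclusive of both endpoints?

4

Occurrences land 10·i days after Feb 15, 2006 for i = 0, 1, 2, …
Mar 8, 2006 is 21 days after the start; 21 ÷ 10 = 2 remainder 1; since the remainder is 1, round up to i = 3. First occurrence in the window: #4 on Mar 17, 2006 (3×10 = 30 days in).
Apr 19, 2006 is 63 days after the start; 63 ÷ 10 = 6 remainder 3. Last occurrence in the window: #7 on Apr 16, 2006.
Occurrences #4 through #7: 4 in total.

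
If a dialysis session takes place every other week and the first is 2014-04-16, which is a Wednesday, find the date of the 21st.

2015-01-21

The 21st occurrence is 20 intervals after the first: 20 × 14 = 280 days after 2014-04-16.
April has 30 days — 14 days to the end of April leaves 266.
May has 31 days (235 left).
June has 30 days (205 left).
July has 31 days (174 left).
August has 31 days (143 left).
September has 30 days (113 left).
October has 31 days (82 left).
November has 30 days (52 left).
December has 31 days (21 left).
21 days into January → 2015-01-21.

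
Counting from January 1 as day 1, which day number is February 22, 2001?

53

Days in months before February: 31 = 31.
Plus 22 days into February → day 53.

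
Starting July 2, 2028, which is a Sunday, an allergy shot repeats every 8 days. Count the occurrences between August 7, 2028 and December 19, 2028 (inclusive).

17

Occurrences land 8·i days after July 2, 2028 for i = 0, 1, 2, …
August 7, 2028 is 36 days after the start; 36 ÷ 8 = 4 remainder 4; since the remainder is 4, round up to i = 5. First occurrence in the window: #6 on August 11, 2028 (5×8 = 40 days in).
December 19, 2028 is 170 days after the start; 170 ÷ 8 = 21 remainder 2. Last occurrence in the window: #22 on December 17, 2028.
Occurrences #6 through #22: 17 in total.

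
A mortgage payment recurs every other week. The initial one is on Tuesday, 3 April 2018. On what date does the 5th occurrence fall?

29 May 2018

The 5th occurrence is 4 intervals after the first: 4 × 14 = 56 days after 3 April 2018.
April has 30 days — 27 days to the end of April leaves 29.
29 days into May → 29 May 2018.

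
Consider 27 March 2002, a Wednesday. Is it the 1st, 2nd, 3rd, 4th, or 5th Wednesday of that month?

Day 27 falls in week ⌈27/7⌉ of the month.
Days 1–7 hold the 1st Wednesday, 8–14 the 2nd, 15–21 the 3rd, 22–28 the 4th, 29–31 the 5th.
27 is in the range for the 4th.

4th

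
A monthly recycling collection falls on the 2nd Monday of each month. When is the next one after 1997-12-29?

December 1997 starts on a Monday; its first Monday is the 1st, so the 2nd Monday is the 8th — 1997-12-08.
That is not after 1997-12-29, so look at January 1998.
January 1998 starts on a Thursday; its first Monday is the 5th, so the 2nd Monday is the 12th — 1998-01-12.

1998-01-12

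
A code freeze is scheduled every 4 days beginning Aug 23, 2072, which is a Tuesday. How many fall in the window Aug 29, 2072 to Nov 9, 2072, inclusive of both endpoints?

18

Occurrences land 4·i days after Aug 23, 2072 for i = 0, 1, 2, …
Aug 29, 2072 is 6 days after the start; 6 ÷ 4 = 1 remainder 2; since the remainder is 2, round up to i = 2. First occurrence in the window: #3 on Aug 31, 2072 (2×4 = 8 days in).
Nov 9, 2072 is 78 days after the start; 78 ÷ 4 = 19 remainder 2. Last occurrence in the window: #20 on Nov 7, 2072.
Occurrences #3 through #20: 18 in total.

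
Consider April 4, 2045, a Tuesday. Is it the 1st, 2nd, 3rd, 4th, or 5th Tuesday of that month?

1st

Day 4 falls in week ⌈4/7⌉ of the month.
Days 1–7 hold the 1st Tuesday, 8–14 the 2nd, 15–21 the 3rd, 22–28 the 4th, 29–31 the 5th.
4 is in the range for the 1st.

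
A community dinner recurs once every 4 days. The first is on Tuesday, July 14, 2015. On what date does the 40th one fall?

December 17, 2015

The 40th occurrence is 39 intervals after the first: 39 × 4 = 156 days after July 14, 2015.
July has 31 days — 17 days to the end of July leaves 139.
August has 31 days (108 left).
September has 30 days (78 left).
October has 31 days (47 left).
November has 30 days (17 left).
17 days into December → December 17, 2015.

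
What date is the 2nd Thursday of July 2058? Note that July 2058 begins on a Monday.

July 11, 2058

July 2058 begins on a Monday, so the first Thursday is July 4 (3 days later).
The 2nd Thursday is 1 weeks later: 4 + 7 = 11.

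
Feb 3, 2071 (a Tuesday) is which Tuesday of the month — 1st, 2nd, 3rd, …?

1st

Day 3 falls in week ⌈3/7⌉ of the month.
Days 1–7 hold the 1st Tuesday, 8–14 the 2nd, 15–21 the 3rd, 22–28 the 4th, 29–31 the 5th.
3 is in the range for the 1st.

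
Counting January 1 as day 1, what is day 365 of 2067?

January has 31 days (365 − 31 = 334 remain).
February has 28 days (334 − 28 = 306 remain).
March has 31 days (306 − 31 = 275 remain).
April has 30 days (275 − 30 = 245 remain).
May has 31 days (245 − 31 = 214 remain).
June has 30 days (214 − 30 = 184 remain).
July has 31 days (184 − 31 = 153 remain).
August has 31 days (153 − 31 = 122 remain).
September has 30 days (122 − 30 = 92 remain).
October has 31 days (92 − 31 = 61 remain).
November has 30 days (61 − 30 = 31 remain).
31 into December → December 31.

December 31, 2067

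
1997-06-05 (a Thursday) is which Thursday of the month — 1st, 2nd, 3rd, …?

Day 5 falls in week ⌈5/7⌉ of the month.
Days 1–7 hold the 1st Thursday, 8–14 the 2nd, 15–21 the 3rd, 22–28 the 4th, 29–31 the 5th.
5 is in the range for the 1st.

1st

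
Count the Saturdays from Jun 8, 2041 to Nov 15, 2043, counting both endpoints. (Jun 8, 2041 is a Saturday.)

Jun 8, 2041 is a Saturday; the first Saturday on or after it is Jun 8, 2041.
From Jun 8, 2041 to Nov 15, 2043: 206 + 365 + 319 = 890 days (rest of 2041, 2042, to Nov 15, 2043 in 2043).
890 ÷ 7 = 127 full weeks with remainder 1, so 127 more Saturdays after the first → 128.

128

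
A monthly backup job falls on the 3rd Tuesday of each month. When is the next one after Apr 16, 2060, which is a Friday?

Apr 2060 starts on a Thursday; its first Tuesday is the 6th, so the 3rd Tuesday is the 20th — Apr 20, 2060.
Apr 20, 2060 is after Apr 16, 2060, so that is the next one.

Apr 20, 2060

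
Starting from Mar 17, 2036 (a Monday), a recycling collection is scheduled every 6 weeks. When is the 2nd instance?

Apr 28, 2036

The 2nd occurrence is 1 interval after the first: 1 × 42 = 42 days after Mar 17, 2036.
Mar has 31 days — 14 days to the end of Mar leaves 28.
28 days into Apr → Apr 28, 2036.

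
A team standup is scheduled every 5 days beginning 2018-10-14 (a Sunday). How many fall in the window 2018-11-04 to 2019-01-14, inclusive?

Occurrences land 5·i days after 2018-10-14 for i = 0, 1, 2, …
2018-11-04 is 21 days after the start; 21 ÷ 5 = 4 remainder 1; since the remainder is 1, round up to i = 5. First occurrence in the window: #6 on 2018-11-08 (5×5 = 25 days in).
2019-01-14 is 92 days after the start; 92 ÷ 5 = 18 remainder 2. Last occurrence in the window: #19 on 2019-01-12.
Occurrences #6 through #19: 14 in total.

14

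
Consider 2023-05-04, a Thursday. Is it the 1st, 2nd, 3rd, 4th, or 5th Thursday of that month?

Day 4 falls in week ⌈4/7⌉ of the month.
Days 1–7 hold the 1st Thursday, 8–14 the 2nd, 15–21 the 3rd, 22–28 the 4th, 29–31 the 5th.
4 is in the range for the 1st.

1st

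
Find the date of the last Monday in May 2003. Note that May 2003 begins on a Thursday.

May 26, 2003

May 2003 begins on a Thursday, so the first Monday is May 5 (4 days later).
May 2003 has 31 days. Adding weeks: 5, 12, 19, 26 — the last one ≤ 31 is the 26th.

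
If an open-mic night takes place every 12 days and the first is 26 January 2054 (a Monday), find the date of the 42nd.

The 42nd occurrence is 41 intervals after the first: 41 × 12 = 492 days after 26 January 2054.
January has 31 days — 5 days to the end of January leaves 487.
From end of January to end of 2054 is 334 days (153 left).
January has 31 days (122 left).
February has 28 days (94 left).
March has 31 days (63 left).
April has 30 days (33 left).
May has 31 days (2 left).
2 days into June → 2 June 2055.

2 June 2055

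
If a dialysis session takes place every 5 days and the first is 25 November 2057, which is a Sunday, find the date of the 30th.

The 30th occurrence is 29 intervals after the first: 29 × 5 = 145 days after 25 November 2057.
November has 30 days — 5 days to the end of November leaves 140.
December has 31 days (109 left).
January has 31 days (78 left).
February has 28 days (50 left).
March has 31 days (19 left).
19 days into April → 19 April 2058.

19 April 2058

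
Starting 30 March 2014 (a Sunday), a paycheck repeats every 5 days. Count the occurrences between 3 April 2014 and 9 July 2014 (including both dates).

Occurrences land 5·i days after 30 March 2014 for i = 0, 1, 2, …
3 April 2014 is 4 days after the start; 4 ÷ 5 = 0 remainder 4; since the remainder is 4, round up to i = 1. First occurrence in the window: #2 on 4 April 2014 (1×5 = 5 days in).
9 July 2014 is 101 days after the start; 101 ÷ 5 = 20 remainder 1. Last occurrence in the window: #21 on 8 July 2014.
Occurrences #2 through #21: 20 in total.

20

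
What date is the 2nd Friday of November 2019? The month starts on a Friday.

November 2019 begins on a Friday, so the first Friday is November 1.
The 2nd Friday is 1 weeks later: 1 + 7 = 8.

8 November 2019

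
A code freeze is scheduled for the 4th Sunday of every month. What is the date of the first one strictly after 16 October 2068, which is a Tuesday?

October 2068 starts on a Monday; its first Sunday is the 7th, so the 4th Sunday is the 28th — 28 October 2068.
28 October 2068 is after 16 October 2068, so that is the next one.

28 October 2068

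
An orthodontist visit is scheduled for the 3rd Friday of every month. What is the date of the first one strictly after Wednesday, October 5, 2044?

October 21, 2044

October 2044 starts on a Saturday; its first Friday is the 7th, so the 3rd Friday is the 21st — October 21, 2044.
October 21, 2044 is after October 5, 2044, so that is the next one.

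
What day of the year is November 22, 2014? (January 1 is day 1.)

326

Days in months before November: 31 + 28 + 31 + 30 + 31 + 30 + 31 + 31 + 30 + 31 = 304.
Plus 22 days into November → day 326.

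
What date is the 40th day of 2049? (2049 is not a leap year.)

Feb 9, 2049

Jan has 31 days (40 − 31 = 9 remain).
9 into Feb → Feb 9.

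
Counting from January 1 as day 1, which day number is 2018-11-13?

Days in months before November: 31 + 28 + 31 + 30 + 31 + 30 + 31 + 31 + 30 + 31 = 304.
Plus 13 days into November → day 317.

317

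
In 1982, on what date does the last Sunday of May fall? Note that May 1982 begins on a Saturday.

May 1982 begins on a Saturday, so the first Sunday is May 2 (1 day later).
May 1982 has 31 days. Adding weeks: 2, 9, 16, 23, 30 — the last one ≤ 31 is the 30th.

30 May 1982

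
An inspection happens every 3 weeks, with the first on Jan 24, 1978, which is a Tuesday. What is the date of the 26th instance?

The 26th occurrence is 25 intervals after the first: 25 × 21 = 525 days after Jan 24, 1978.
Jan has 31 days — 7 days to the end of Jan leaves 518.
From end of Jan to end of 1978 is 334 days (184 left).
Jan has 31 days (153 left).
Feb has 28 days (125 left).
Mar has 31 days (94 left).
Apr has 30 days (64 left).
May has 31 days (33 left).
Jun has 30 days (3 left).
3 days into Jul → Jul 3, 1979.

Jul 3, 1979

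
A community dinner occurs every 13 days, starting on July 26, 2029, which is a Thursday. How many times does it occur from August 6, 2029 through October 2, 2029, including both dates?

Occurrences land 13·i days after July 26, 2029 for i = 0, 1, 2, …
August 6, 2029 is 11 days after the start; 11 ÷ 13 = 0 remainder 11; since the remainder is 11, round up to i = 1. First occurrence in the window: #2 on August 8, 2029 (1×13 = 13 days in).
October 2, 2029 is 68 days after the start; 68 ÷ 13 = 5 remainder 3. Last occurrence in the window: #6 on September 29, 2029.
Occurrences #2 through #6: 5 in total.

5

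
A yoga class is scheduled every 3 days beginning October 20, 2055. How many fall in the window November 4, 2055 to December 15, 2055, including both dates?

Occurrences land 3·i days after October 20, 2055 for i = 0, 1, 2, …
November 4, 2055 is 15 days after the start; 15 ÷ 3 = 5 remainder 0. First occurrence in the window: #6 on November 4, 2055 (5×3 = 15 days in).
December 15, 2055 is 56 days after the start; 56 ÷ 3 = 18 remainder 2. Last occurrence in the window: #19 on December 13, 2055.
Occurrences #6 through #19: 14 in total.

14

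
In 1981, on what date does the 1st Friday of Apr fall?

Apr 3, 1981

The first Friday of Apr 1981 is Apr 3.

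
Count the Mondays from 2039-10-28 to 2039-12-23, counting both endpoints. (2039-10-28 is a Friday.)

8

2039-10-28 is a Friday; the first Monday on or after it is 2039-10-31 (3 days later).
From 2039-10-31 to 2039-12-23: 0 + 30 + 23 = 53 days (rest of October, November, December).
53 ÷ 7 = 7 full weeks with remainder 4, so 7 more Mondays after the first → 8.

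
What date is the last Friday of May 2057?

25 May 2057

The first Friday of May 2057 is May 4.
May 2057 has 31 days. Adding weeks: 4, 11, 18, 25 — the last one ≤ 31 is the 25th.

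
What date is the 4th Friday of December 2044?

The first Friday of December 2044 is December 2.
The 4th Friday is 3 weeks later: 2 + 21 = 23.

23 December 2044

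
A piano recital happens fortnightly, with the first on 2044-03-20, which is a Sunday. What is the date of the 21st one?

2044-12-25

The 21st occurrence is 20 intervals after the first: 20 × 14 = 280 days after 2044-03-20.
March has 31 days — 11 days to the end of March leaves 269.
April has 30 days (239 left).
May has 31 days (208 left).
June has 30 days (178 left).
July has 31 days (147 left).
August has 31 days (116 left).
September has 30 days (86 left).
October has 31 days (55 left).
November has 30 days (25 left).
25 days into December → 2044-12-25.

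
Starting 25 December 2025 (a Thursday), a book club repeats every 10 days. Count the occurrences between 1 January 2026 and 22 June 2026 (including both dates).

Occurrences land 10·i days after 25 December 2025 for i = 0, 1, 2, …
1 January 2026 is 7 days after the start; 7 ÷ 10 = 0 remainder 7; since the remainder is 7, round up to i = 1. First occurrence in the window: #2 on 4 January 2026 (1×10 = 10 days in).
22 June 2026 is 179 days after the start; 179 ÷ 10 = 17 remainder 9. Last occurrence in the window: #18 on 13 June 2026.
Occurrences #2 through #18: 17 in total.

17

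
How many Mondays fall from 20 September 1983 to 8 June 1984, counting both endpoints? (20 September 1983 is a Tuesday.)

37

20 September 1983 is a Tuesday; the first Monday on or after it is 26 September 1983 (6 days later).
From 26 September 1983 to 8 June 1984: 4 + 31 + 30 + 31 + 31 + 29 + 31 + 30 + 31 + 8 = 256 days (rest of September, October, November, December, January, February, March, April, May, June).
256 ÷ 7 = 36 full weeks with remainder 4, so 36 more Mondays after the first → 37.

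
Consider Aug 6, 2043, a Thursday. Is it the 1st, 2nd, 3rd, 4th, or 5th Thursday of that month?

Day 6 falls in week ⌈6/7⌉ of the month.
Days 1–7 hold the 1st Thursday, 8–14 the 2nd, 15–21 the 3rd, 22–28 the 4th, 29–31 the 5th.
6 is in the range for the 1st.

1st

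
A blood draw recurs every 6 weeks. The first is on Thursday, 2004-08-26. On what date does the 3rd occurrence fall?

The 3rd occurrence is 2 intervals after the first: 2 × 42 = 84 days after 2004-08-26.
August has 31 days — 5 days to the end of August leaves 79.
September has 30 days (49 left).
October has 31 days (18 left).
18 days into November → 2004-11-18.

2004-11-18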